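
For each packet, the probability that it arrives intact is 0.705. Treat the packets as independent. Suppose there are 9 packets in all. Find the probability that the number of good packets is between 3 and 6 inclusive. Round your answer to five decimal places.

X ~ Binomial(9, 0.705); P(3 ≤ X ≤ 6) = Σ C(9,k) p^k (1−p)^(9−k) over k:
  k=3: C(9,3)·0.705^3·0.295^6 = 0.0193990
  k=4: C(9,4)·0.705^4·0.295^5 = 0.0695404
  k=5: C(9,5)·0.705^5·0.295^4 = 0.1661897
  k=6: C(9,6)·0.705^6·0.295^3 = 0.2647769
Total = 0.5199060

0.51991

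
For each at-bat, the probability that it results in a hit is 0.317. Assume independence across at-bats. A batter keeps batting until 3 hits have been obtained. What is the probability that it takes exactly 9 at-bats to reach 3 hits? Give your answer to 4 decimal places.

0.0905

Y = trial on which the third success occurs; negative binomial, r=3, p=0.317.
P(Y=9) = C(8,2) · p^3 · (1−p)^6
= 28 · 0.031855 · 0.10151 = 0.090544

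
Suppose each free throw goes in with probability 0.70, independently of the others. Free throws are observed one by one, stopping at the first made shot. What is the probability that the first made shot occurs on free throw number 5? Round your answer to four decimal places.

0.0057

Geometric (trials to first success), p = 0.70.
P(Y = 5) = (1−p)^4 · p = 0.0081 · 0.70 = 0.005670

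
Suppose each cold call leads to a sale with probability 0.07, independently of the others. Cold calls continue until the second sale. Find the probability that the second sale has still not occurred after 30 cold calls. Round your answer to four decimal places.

0.3694

Needing more than 30 cold calls ⇔ fewer than 2 successes in the first 30. With X ~ Binomial(30, 0.07), P(Y > 30) = P(X ≤ 1).
  k=0: C(30,0)·0.07^0·0.93^30 = 0.113367
  k=1: C(30,1)·0.07^1·0.93^29 = 0.255991
P(X ≤ 1) = 0.369359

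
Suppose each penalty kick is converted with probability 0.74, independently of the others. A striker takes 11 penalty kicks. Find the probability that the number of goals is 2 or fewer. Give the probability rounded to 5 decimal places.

X ~ Binomial(11, 0.74); P(X ≤ 2) = Σ C(11,k) p^k (1−p)^(11−k) over k:
  k=0: C(11,0)·0.74^0·0.26^11 = 0.0000004
  k=1: C(11,1)·0.74^1·0.26^10 = 0.0000115
  k=2: C(11,2)·0.74^2·0.26^9 = 0.0001635
Total = 0.0001754

0.00018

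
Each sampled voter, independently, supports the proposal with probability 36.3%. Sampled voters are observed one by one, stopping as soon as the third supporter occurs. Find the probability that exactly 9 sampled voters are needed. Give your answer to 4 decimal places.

0.0895

Y = trial on which the third success occurs; negative binomial, r=3, p=0.363.
P(Y=9) = C(8,2) · p^3 · (1−p)^6
= 28 · 0.047832 · 0.066809 = 0.089478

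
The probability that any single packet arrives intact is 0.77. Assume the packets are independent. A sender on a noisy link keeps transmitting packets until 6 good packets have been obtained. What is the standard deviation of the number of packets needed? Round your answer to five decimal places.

1.52563

Y = total packets until the sixth success; negative binomial with r=6, p=0.77.
SD(Y) = √[r(1−p)/p²] = √(2.3275426) = 1.5256286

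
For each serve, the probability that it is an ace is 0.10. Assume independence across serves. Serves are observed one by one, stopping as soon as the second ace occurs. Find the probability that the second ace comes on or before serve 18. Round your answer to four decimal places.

0.5497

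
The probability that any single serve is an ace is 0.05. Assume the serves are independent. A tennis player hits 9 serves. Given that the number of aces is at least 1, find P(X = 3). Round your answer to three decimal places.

0.021

X ~ Binomial(9, 0.05). Want P(X=3 | X≥1) = P(X=3) / P(X≥1).
P(X=3) = C(9,3)·0.05^3·0.95^6 = 0.00772
P(X≥1) = 1 − 0.63025 = 0.36975
Ratio = 0.00772 / 0.36975 = 0.02087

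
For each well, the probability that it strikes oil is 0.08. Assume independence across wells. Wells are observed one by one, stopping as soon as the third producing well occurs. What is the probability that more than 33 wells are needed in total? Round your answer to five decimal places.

Needing more than 33 wells ⇔ fewer than 3 successes in the first 33. With X ~ Binomial(33, 0.08), P(Y > 33) = P(X ≤ 2).
  k=0: C(33,0)·0.08^0·0.92^33 = 0.0638261
  k=1: C(33,1)·0.08^1·0.92^32 = 0.1831532
  k=2: C(33,2)·0.08^2·0.92^31 = 0.2548218
P(X ≤ 2) = 0.5018010

0.50180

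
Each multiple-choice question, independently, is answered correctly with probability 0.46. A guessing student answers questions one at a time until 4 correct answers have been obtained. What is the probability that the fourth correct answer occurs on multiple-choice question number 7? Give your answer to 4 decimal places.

0.1410

Y = trial on which the fourth success occurs; negative binomial, r=4, p=0.46.
P(Y=7) = C(6,3) · p^4 · (1−p)^3
= 20 · 0.044775 · 0.15746 = 0.141008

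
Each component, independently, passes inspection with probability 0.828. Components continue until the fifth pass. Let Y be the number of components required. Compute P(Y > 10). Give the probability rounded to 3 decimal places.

Needing more than 10 components ⇔ fewer than 5 successes in the first 10. With X ~ Binomial(10, 0.828), P(Y > 10) = P(X ≤ 4).
  k=0: C(10,0)·0.828^0·0.172^10 = 0.00000
  k=1: C(10,1)·0.828^1·0.172^9 = 0.00000
  k=2: C(10,2)·0.828^2·0.172^8 = 0.00002
  k=3: C(10,3)·0.828^3·0.172^7 = 0.00030
  k=4: C(10,4)·0.828^4·0.172^6 = 0.00256
P(X ≤ 4) = 0.00288

0.003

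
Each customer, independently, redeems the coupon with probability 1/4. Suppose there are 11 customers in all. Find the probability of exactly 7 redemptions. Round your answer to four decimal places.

X ~ Binomial(n=11, p=0.25).
P(X=7) = C(11,7) · p^7 · (1−p)^4
= 330 · 6.1035e-05 · 0.31641 = 0.006373

0.0064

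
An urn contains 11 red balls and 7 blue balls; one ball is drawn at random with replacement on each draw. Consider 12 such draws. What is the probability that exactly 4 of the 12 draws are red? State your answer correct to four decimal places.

X ~ Binomial(n=12, p=0.611111).
P(X=4) = C(12,4) · p^4 · (1−p)^8
= 495 · 0.13947 · 0.00052312 = 0.036115

0.0361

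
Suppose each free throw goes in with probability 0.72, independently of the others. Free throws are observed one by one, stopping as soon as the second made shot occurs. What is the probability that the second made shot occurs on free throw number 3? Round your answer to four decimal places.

Y = trial on which the second success occurs; negative binomial, r=2, p=0.72.
P(Y=3) = C(2,1) · p^2 · (1−p)^1
= 2 · 0.5184 · 0.28 = 0.290304

0.2903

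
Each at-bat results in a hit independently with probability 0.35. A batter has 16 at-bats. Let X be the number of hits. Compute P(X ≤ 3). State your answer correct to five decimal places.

0.13386

X ~ Binomial(16, 0.35); P(X ≤ 3) = Σ C(16,k) p^k (1−p)^(16−k) over k:
  k=0: C(16,0)·0.35^0·0.65^16 = 0.0010153
  k=1: C(16,1)·0.35^1·0.65^15 = 0.0087476
  k=2: C(16,2)·0.35^2·0.65^14 = 0.0353268
  k=3: C(16,3)·0.35^3·0.65^13 = 0.0887699
Total = 0.1338597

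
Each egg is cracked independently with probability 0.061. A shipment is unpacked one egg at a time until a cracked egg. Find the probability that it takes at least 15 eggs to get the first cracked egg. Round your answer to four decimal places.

Y = number of eggs to the first success; geometric, p = 0.061.
P(Y > 14) = P(first 14 all fail) = (1−p)^14 = 0.414303

0.4143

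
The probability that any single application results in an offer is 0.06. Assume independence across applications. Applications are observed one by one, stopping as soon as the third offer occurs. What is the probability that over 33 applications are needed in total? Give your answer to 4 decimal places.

0.6823

Needing more than 33 applications ⇔ fewer than 3 successes in the first 33. With X ~ Binomial(33, 0.06), P(Y > 33) = P(X ≤ 2).
  k=0: C(33,0)·0.06^0·0.94^33 = 0.129783
  k=1: C(33,1)·0.06^1·0.94^32 = 0.273374
  k=2: C(33,2)·0.06^2·0.94^31 = 0.279190
P(X ≤ 2) = 0.682347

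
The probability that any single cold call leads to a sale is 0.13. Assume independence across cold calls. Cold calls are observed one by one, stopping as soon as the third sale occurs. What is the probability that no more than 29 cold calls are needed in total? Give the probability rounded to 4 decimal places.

Finishing within 29 cold calls ⇔ at least 3 successes in the first 29. With X ~ Binomial(29, 0.13), P(Y ≤ 29) = 1 − P(X ≤ 2).
  k=0: C(29,0)·0.13^0·0.87^29 = 0.017622
  k=1: C(29,1)·0.13^1·0.87^28 = 0.076363
  k=2: C(29,2)·0.13^2·0.87^27 = 0.159747
1 − 0.253732 = 0.746268

0.7463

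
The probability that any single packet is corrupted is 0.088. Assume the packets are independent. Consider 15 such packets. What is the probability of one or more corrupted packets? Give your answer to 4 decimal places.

0.7489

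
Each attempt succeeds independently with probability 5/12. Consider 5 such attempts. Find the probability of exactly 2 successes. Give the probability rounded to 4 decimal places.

X ~ Binomial(n=5, p=0.416667).
P(X=2) = C(5,2) · p^2 · (1−p)^3
= 10 · 0.17361 · 0.1985 = 0.344610

0.3446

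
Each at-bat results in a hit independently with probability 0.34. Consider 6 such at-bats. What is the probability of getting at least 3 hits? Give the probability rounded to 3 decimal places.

0.333

X ~ Binomial(6, 0.34); P(X ≥ 3) = Σ C(6,k) p^k (1−p)^(6−k) over k:
  k=3: C(6,3)·0.34^3·0.66^3 = 0.22599
  k=4: C(6,4)·0.34^4·0.66^2 = 0.08732
  k=5: C(6,5)·0.34^5·0.66^1 = 0.01799
  k=6: C(6,6)·0.34^6·0.66^0 = 0.00154
Total = 0.33285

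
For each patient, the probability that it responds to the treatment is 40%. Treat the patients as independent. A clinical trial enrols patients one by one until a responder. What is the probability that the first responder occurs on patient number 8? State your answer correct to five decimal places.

Geometric (trials to first success), p = 0.40.
P(Y = 8) = (1−p)^7 · p = 0.027994 · 0.40 = 0.0111974

0.01120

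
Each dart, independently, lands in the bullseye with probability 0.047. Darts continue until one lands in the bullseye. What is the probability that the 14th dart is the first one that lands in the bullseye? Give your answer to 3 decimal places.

Geometric (trials to first success), p = 0.047.
P(Y = 14) = (1−p)^13 · p = 0.53482 · 0.047 = 0.02514

0.025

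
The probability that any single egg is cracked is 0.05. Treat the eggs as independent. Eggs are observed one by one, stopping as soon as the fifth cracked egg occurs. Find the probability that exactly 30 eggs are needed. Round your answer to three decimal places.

0.002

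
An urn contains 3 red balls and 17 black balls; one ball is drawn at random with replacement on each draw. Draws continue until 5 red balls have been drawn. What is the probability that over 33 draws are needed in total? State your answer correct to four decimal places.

0.4355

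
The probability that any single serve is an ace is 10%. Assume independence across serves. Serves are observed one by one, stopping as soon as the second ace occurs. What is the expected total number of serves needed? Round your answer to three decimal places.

Y = total serves until the second success; negative binomial with r=2, p=0.10.
E[Y] = r / p = 2 / 0.10 = 20.00000

20.000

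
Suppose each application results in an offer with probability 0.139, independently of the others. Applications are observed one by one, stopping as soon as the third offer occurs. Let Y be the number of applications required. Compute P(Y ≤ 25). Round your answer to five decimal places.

0.69511

Finishing within 25 applications ⇔ at least 3 successes in the first 25. With X ~ Binomial(25, 0.139), P(Y ≤ 25) = 1 − P(X ≤ 2).
  k=0: C(25,0)·0.139^0·0.861^25 = 0.0237180
  k=1: C(25,1)·0.139^1·0.861^24 = 0.0957261
  k=2: C(25,2)·0.139^2·0.861^23 = 0.1854485
1 − 0.3048927 = 0.6951073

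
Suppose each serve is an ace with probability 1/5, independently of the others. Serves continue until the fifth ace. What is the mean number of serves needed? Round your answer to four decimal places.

25.0000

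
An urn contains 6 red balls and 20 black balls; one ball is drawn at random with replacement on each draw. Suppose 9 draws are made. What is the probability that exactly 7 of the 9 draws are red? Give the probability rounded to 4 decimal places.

X ~ Binomial(n=9, p=0.230769).
P(X=7) = C(9,7) · p^7 · (1−p)^2
= 36 · 3.4853e-05 · 0.59172 = 0.000742

0.0007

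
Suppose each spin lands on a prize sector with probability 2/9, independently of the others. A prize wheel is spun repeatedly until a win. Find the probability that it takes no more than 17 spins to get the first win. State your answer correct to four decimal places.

0.9861

Y = number of spins to the first success; geometric, p = 0.222222.
P(Y ≤ 17) = 1 − (1−p)^17 = 1 − 0.013949 = 0.986051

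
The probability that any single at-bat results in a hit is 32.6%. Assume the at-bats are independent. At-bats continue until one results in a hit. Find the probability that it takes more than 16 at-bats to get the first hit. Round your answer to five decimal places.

0.00181

Y = number of at-bats to the first success; geometric, p = 0.326.
P(Y > 16) = P(first 16 all fail) = (1−p)^16 = 0.0018137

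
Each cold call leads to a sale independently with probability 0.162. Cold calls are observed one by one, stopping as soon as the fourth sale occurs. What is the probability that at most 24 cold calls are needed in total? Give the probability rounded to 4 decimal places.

0.5602

Finishing within 24 cold calls ⇔ at least 4 successes in the first 24. With X ~ Binomial(24, 0.162), P(Y ≤ 24) = 1 − P(X ≤ 3).
  k=0: C(24,0)·0.162^0·0.838^24 = 0.014383
  k=1: C(24,1)·0.162^1·0.838^23 = 0.066733
  k=2: C(24,2)·0.162^2·0.838^22 = 0.148357
  k=3: C(24,3)·0.162^3·0.838^21 = 0.210320
1 − 0.439792 = 0.560208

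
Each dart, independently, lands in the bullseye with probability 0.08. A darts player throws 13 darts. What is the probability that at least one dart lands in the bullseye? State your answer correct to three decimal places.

0.662

P(at least one) = 1 − P(none) = 1 − (1 − 0.08)^13
= 1 − 0.33825 = 0.66175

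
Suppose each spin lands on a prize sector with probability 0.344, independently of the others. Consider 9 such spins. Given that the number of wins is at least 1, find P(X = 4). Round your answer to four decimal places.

X ~ Binomial(9, 0.344). Want P(X=4 | X≥1) = P(X=4) / P(X≥1).
P(X=4) = C(9,4)·0.344^4·0.656^5 = 0.214350
P(X≥1) = 1 − 0.022498 = 0.977502
Ratio = 0.214350 / 0.977502 = 0.219283

0.2193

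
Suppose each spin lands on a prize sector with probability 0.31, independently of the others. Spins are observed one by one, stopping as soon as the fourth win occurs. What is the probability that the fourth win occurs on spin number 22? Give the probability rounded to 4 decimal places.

0.0154

Y = trial on which the fourth success occurs; negative binomial, r=4, p=0.31.
P(Y=22) = C(21,3) · p^4 · (1−p)^18
= 1330 · 0.0092352 · 0.0012569 = 0.015438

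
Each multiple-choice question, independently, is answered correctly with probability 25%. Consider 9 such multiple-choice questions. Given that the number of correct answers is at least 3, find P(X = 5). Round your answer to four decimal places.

0.0975

X ~ Binomial(9, 0.25). Want P(X=5 | X≥3) = P(X=5) / P(X≥3).
P(X=5) = C(9,5)·0.25^5·0.75^4 = 0.038933
P(X≥3) = 1 − 0.075085 − 0.225254 − 0.300339 = 0.399323
Ratio = 0.038933 / 0.399323 = 0.097497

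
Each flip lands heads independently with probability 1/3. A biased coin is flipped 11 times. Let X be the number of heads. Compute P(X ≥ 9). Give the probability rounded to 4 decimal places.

0.0014

X ~ Binomial(11, 0.333333); P(X ≥ 9) = Σ C(11,k) p^k (1−p)^(11−k) over k:
  k=9: C(11,9)·0.333333^9·0.666667^2 = 0.001242
  k=10: C(11,10)·0.333333^10·0.666667^1 = 0.000124
  k=11: C(11,11)·0.333333^11·0.666667^0 = 0.000006
Total = 0.001372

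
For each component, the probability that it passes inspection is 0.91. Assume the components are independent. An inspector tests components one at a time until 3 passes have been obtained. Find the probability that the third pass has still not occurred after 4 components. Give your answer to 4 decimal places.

0.0430

Needing more than 4 components ⇔ fewer than 3 successes in the first 4. With X ~ Binomial(4, 0.91), P(Y > 4) = P(X ≤ 2).
  k=0: C(4,0)·0.91^0·0.09^4 = 0.000066
  k=1: C(4,1)·0.91^1·0.09^3 = 0.002654
  k=2: C(4,2)·0.91^2·0.09^2 = 0.040246
P(X ≤ 2) = 0.042965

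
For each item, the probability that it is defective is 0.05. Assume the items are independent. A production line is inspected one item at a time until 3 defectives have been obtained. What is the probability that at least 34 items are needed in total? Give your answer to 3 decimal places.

0.773

Needing more than 33 items ⇔ fewer than 3 successes in the first 33. With X ~ Binomial(33, 0.05), P(Y > 33) = P(X ≤ 2).
  k=0: C(33,0)·0.05^0·0.95^33 = 0.18403
  k=1: C(33,1)·0.05^1·0.95^32 = 0.31962
  k=2: C(33,2)·0.05^2·0.95^31 = 0.26916
P(X ≤ 2) = 0.77281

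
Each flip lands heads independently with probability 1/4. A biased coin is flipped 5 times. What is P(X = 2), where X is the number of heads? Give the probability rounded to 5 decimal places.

0.26367

X ~ Binomial(n=5, p=0.25).
P(X=2) = C(5,2) · p^2 · (1−p)^3
= 10 · 0.0625 · 0.42188 = 0.2636719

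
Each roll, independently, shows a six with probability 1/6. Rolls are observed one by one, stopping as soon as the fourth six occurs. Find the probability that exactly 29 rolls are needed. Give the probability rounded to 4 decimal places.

0.0265

Y = trial on which the fourth success occurs; negative binomial, r=4, p=0.166667.
P(Y=29) = C(28,3) · p^4 · (1−p)^25
= 3276 · 0.0007716 · 0.010483 = 0.026498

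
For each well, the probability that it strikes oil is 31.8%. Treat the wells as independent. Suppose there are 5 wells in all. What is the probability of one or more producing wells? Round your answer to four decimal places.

0.8525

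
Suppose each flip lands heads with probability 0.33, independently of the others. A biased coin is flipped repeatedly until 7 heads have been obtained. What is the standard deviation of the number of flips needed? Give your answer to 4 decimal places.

Y = total flips until the seventh success; negative binomial with r=7, p=0.33.
SD(Y) = √[r(1−p)/p²] = √(43.067034) = 6.562548

6.5625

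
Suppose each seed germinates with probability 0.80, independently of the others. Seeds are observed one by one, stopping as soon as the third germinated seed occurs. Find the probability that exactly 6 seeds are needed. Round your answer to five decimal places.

Y = trial on which the third success occurs; negative binomial, r=3, p=0.80.
P(Y=6) = C(5,2) · p^3 · (1−p)^3
= 10 · 0.512 · 0.008 = 0.0409600

0.04096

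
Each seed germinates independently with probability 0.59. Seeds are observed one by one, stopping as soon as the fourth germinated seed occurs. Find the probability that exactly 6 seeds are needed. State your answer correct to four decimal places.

0.2037

Y = trial on which the fourth success occurs; negative binomial, r=4, p=0.59.
P(Y=6) = C(5,3) · p^4 · (1−p)^2
= 10 · 0.12117 · 0.1681 = 0.203693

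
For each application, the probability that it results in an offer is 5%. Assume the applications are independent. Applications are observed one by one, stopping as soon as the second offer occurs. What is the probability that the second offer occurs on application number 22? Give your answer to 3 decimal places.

0.019

Y = trial on which the second success occurs; negative binomial, r=2, p=0.05.
P(Y=22) = C(21,1) · p^2 · (1−p)^20
= 21 · 0.0025 · 0.35849 = 0.01882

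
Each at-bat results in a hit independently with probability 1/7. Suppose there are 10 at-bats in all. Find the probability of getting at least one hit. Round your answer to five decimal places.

0.78594

P(at least one) = 1 − P(none) = 1 − (1 − 0.142857)^10
= 1 − 0.2140583 = 0.7859417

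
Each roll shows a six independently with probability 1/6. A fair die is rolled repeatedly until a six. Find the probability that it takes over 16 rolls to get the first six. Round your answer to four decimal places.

0.0541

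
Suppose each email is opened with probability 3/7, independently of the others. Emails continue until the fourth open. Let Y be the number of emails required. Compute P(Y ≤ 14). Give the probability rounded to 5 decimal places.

0.91441

Finishing within 14 emails ⇔ at least 4 successes in the first 14. With X ~ Binomial(14, 0.428571), P(Y ≤ 14) = 1 − P(X ≤ 3).
  k=0: C(14,0)·0.428571^0·0.571429^14 = 0.0003958
  k=1: C(14,1)·0.428571^1·0.571429^13 = 0.0041558
  k=2: C(14,2)·0.428571^2·0.571429^12 = 0.0202596
  k=3: C(14,3)·0.428571^3·0.571429^11 = 0.0607789
1 − 0.0855901 = 0.9144099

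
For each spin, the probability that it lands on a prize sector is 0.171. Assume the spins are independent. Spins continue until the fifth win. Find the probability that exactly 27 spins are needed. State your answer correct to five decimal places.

Y = trial on which the fifth success occurs; negative binomial, r=5, p=0.171.
P(Y=27) = C(26,4) · p^5 · (1−p)^22
= 14950 · 0.00014621 · 0.016151 = 0.0353038

0.03530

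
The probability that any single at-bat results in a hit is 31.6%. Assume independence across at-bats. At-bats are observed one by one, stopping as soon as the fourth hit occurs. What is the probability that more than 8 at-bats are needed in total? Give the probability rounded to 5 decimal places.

Needing more than 8 at-bats ⇔ fewer than 4 successes in the first 8. With X ~ Binomial(8, 0.316), P(Y > 8) = P(X ≤ 3).
  k=0: C(8,0)·0.316^0·0.684^8 = 0.0479125
  k=1: C(8,1)·0.316^1·0.684^7 = 0.1770801
  k=2: C(8,2)·0.316^2·0.684^6 = 0.2863313
  k=3: C(8,3)·0.316^3·0.684^5 = 0.2645634
P(X ≤ 3) = 0.7758873

0.77589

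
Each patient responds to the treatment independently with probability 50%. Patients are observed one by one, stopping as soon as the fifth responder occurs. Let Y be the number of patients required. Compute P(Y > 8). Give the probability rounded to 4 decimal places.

0.6367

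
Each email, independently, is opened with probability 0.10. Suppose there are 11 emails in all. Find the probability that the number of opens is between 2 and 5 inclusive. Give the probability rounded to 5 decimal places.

X ~ Binomial(11, 0.10); P(2 ≤ X ≤ 5) = Σ C(11,k) p^k (1−p)^(11−k) over k:
  k=2: C(11,2)·0.10^2·0.90^9 = 0.2130813
  k=3: C(11,3)·0.10^3·0.90^8 = 0.0710271
  k=4: C(11,4)·0.10^4·0.90^7 = 0.0157838
  k=5: C(11,5)·0.10^5·0.90^6 = 0.0024553
Total = 0.3023474

0.30235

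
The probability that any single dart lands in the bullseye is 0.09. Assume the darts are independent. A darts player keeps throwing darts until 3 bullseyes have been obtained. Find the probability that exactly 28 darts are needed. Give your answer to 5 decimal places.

Y = trial on which the third success occurs; negative binomial, r=3, p=0.09.
P(Y=28) = C(27,2) · p^3 · (1−p)^25
= 351 · 0.000729 · 0.094631 = 0.0242142

0.02421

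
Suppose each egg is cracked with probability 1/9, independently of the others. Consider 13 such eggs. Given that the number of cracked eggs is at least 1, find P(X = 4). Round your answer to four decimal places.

0.0482

X ~ Binomial(13, 0.111111). Want P(X=4 | X≥1) = P(X=4) / P(X≥1).
P(X=4) = C(13,4)·0.111111^4·0.888889^9 = 0.037754
P(X≥1) = 1 − 0.216280 = 0.783720
Ratio = 0.037754 / 0.783720 = 0.048173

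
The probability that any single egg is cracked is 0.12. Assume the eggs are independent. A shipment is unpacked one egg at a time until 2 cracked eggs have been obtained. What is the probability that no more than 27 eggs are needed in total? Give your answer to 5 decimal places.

Finishing within 27 eggs ⇔ at least 2 successes in the first 27. With X ~ Binomial(27, 0.12), P(Y ≤ 27) = 1 − P(X ≤ 1).
  k=0: C(27,0)·0.12^0·0.88^27 = 0.0316980
  k=1: C(27,1)·0.12^1·0.88^26 = 0.1167063
1 − 0.1484044 = 0.8515956

0.85160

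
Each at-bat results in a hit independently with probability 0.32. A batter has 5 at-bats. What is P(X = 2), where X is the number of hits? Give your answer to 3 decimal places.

0.322

X ~ Binomial(n=5, p=0.32).
P(X=2) = C(5,2) · p^2 · (1−p)^3
= 10 · 0.1024 · 0.31443 = 0.32198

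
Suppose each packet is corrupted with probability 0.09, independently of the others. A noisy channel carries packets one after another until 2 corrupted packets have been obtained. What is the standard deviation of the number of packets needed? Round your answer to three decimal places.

Y = total packets until the second success; negative binomial with r=2, p=0.09.
SD(Y) = √[r(1−p)/p²] = √(224.69136) = 14.98971

14.990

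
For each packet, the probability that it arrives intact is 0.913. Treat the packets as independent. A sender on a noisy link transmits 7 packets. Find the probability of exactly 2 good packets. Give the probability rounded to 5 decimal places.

X ~ Binomial(n=7, p=0.913).
P(X=2) = C(7,2) · p^2 · (1−p)^5
= 21 · 0.83357 · 4.9842e-06 = 0.0000872

0.00009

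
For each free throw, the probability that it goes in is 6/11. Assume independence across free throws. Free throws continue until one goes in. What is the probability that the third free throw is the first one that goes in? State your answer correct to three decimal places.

Geometric (trials to first success), p = 0.545455.
P(Y = 3) = (1−p)^2 · p = 0.20661 · 0.545455 = 0.11270

0.113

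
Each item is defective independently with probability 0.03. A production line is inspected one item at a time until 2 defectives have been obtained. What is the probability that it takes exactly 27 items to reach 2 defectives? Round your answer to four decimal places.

0.0109

Y = trial on which the second success occurs; negative binomial, r=2, p=0.03.
P(Y=27) = C(26,1) · p^2 · (1−p)^25
= 26 · 0.0009 · 0.46697 = 0.010927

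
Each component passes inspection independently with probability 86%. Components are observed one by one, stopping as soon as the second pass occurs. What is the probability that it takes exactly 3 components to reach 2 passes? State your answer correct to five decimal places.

0.20709

Y = trial on which the second success occurs; negative binomial, r=2, p=0.86.
P(Y=3) = C(2,1) · p^2 · (1−p)^1
= 2 · 0.7396 · 0.14 = 0.2070880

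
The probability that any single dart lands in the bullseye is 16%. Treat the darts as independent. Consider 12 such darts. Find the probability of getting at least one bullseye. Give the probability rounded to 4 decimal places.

P(at least one) = 1 − P(none) = 1 − (1 − 0.16)^12
= 1 − 0.123410 = 0.876590

0.8766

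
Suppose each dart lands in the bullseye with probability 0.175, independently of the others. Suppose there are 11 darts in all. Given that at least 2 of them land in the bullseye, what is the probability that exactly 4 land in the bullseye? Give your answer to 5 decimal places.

X ~ Binomial(11, 0.175). Want P(X=4 | X≥2) = P(X=4) / P(X≥2).
P(X=4) = C(11,4)·0.175^4·0.825^7 = 0.0805089
P(X≥2) = 1 − 0.1205018 − 0.2811708 = 0.5983274
Ratio = 0.0805089 / 0.5983274 = 0.1345566

0.13456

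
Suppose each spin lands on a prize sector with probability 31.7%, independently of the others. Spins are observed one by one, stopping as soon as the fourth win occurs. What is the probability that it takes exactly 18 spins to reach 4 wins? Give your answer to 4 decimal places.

Y = trial on which the fourth success occurs; negative binomial, r=4, p=0.317.
P(Y=18) = C(17,3) · p^4 · (1−p)^14
= 680 · 0.010098 · 0.0048072 = 0.033009

0.0330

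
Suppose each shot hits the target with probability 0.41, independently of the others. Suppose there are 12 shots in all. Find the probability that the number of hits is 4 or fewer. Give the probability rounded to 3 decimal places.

X ~ Binomial(12, 0.41); P(X ≤ 4) = Σ C(12,k) p^k (1−p)^(12−k) over k:
  k=0: C(12,0)·0.41^0·0.59^12 = 0.00178
  k=1: C(12,1)·0.41^1·0.59^11 = 0.01484
  k=2: C(12,2)·0.41^2·0.59^10 = 0.05671
  k=3: C(12,3)·0.41^3·0.59^9 = 0.13135
  k=4: C(12,4)·0.41^4·0.59^8 = 0.20538
Total = 0.41006

0.410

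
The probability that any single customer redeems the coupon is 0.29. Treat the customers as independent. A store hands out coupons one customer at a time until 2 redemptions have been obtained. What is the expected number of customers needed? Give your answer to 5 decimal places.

Y = total customers until the second success; negative binomial with r=2, p=0.29.
E[Y] = r / p = 2 / 0.29 = 6.8965517

6.89655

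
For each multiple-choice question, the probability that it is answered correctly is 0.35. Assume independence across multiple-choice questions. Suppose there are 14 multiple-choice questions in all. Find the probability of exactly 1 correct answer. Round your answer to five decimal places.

X ~ Binomial(n=14, p=0.35).
P(X=1) = C(14,1) · p^1 · (1−p)^13
= 14 · 0.35 · 0.0036972 = 0.0181163

0.01812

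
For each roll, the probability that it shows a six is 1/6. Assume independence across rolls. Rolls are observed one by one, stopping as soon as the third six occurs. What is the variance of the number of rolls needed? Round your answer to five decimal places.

Y = total rolls until the third success; negative binomial with r=3, p=0.166667.
Var(Y) = r(1−p)/p² = 3·0.833333 / 0.166667² = 90.0000000

90.00000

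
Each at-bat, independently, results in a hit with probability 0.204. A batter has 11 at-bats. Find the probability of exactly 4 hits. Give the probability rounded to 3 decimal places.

0.116

X ~ Binomial(n=11, p=0.204).
P(X=4) = C(11,4) · p^4 · (1−p)^7
= 330 · 0.0017319 · 0.20248 = 0.11572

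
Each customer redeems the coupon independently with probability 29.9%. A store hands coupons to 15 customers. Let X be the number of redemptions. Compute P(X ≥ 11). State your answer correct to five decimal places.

X ~ Binomial(15, 0.299); P(X ≥ 11) = Σ C(15,k) p^k (1−p)^(15−k) over k:
  k=11: C(15,11)·0.299^11·0.701^4 = 0.0005628
  k=12: C(15,12)·0.299^12·0.701^3 = 0.0000800
  k=13: C(15,13)·0.299^13·0.701^2 = 0.0000079
  k=14: C(15,14)·0.299^14·0.701^1 = 0.0000005
  k=15: C(15,15)·0.299^15·0.701^0 = 0.0000000
Total = 0.0006512

0.00065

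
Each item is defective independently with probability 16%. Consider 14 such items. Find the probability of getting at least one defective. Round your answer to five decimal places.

P(at least one) = 1 − P(none) = 1 − (1 − 0.16)^14
= 1 − 0.0870783 = 0.9129217

0.91292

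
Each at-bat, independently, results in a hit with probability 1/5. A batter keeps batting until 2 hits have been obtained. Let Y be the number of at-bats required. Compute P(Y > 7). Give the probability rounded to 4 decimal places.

Needing more than 7 at-bats ⇔ fewer than 2 successes in the first 7. With X ~ Binomial(7, 0.20), P(Y > 7) = P(X ≤ 1).
  k=0: C(7,0)·0.20^0·0.80^7 = 0.209715
  k=1: C(7,1)·0.20^1·0.80^6 = 0.367002
P(X ≤ 1) = 0.576717

0.5767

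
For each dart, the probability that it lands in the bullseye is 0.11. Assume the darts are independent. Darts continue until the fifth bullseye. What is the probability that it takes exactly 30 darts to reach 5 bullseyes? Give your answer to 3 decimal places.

0.021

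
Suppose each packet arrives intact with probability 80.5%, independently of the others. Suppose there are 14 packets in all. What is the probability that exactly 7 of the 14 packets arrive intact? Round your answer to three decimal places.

0.008

X ~ Binomial(n=14, p=0.805).
P(X=7) = C(14,7) · p^7 · (1−p)^7
= 3432 · 0.21906 · 1.0721e-05 = 0.00806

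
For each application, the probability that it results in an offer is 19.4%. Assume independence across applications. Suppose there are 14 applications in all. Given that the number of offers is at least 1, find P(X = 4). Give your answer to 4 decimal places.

0.1725

X ~ Binomial(14, 0.194). Want P(X=4 | X≥1) = P(X=4) / P(X≥1).
P(X=4) = C(14,4)·0.194^4·0.806^10 = 0.164056
P(X≥1) = 1 − 0.048830 = 0.951170
Ratio = 0.164056 / 0.951170 = 0.172478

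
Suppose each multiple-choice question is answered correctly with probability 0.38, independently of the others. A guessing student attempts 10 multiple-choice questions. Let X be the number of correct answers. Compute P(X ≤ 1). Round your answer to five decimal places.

X ~ Binomial(10, 0.38); P(X ≤ 1) = Σ C(10,k) p^k (1−p)^(10−k) over k:
  k=0: C(10,0)·0.38^0·0.62^10 = 0.0083930
  k=1: C(10,1)·0.38^1·0.62^9 = 0.0514409
Total = 0.0598339

0.05983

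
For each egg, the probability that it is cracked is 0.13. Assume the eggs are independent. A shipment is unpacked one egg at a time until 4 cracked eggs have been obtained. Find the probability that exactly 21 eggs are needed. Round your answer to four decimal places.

0.0305

Y = trial on which the fourth success occurs; negative binomial, r=4, p=0.13.
P(Y=21) = C(20,3) · p^4 · (1−p)^17
= 1140 · 0.00028561 · 0.093719 = 0.030514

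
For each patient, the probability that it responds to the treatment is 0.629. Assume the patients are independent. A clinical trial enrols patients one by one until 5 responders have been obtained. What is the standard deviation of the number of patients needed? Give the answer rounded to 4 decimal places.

2.1653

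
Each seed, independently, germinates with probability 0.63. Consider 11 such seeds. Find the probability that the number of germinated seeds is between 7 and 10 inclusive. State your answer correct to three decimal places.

0.609

X ~ Binomial(11, 0.63); P(7 ≤ X ≤ 10) = Σ C(11,k) p^k (1−p)^(11−k) over k:
  k=7: C(11,7)·0.63^7·0.37^4 = 0.24362
  k=8: C(11,8)·0.63^8·0.37^3 = 0.20740
  k=9: C(11,9)·0.63^9·0.37^2 = 0.11771
  k=10: C(11,10)·0.63^10·0.37^1 = 0.04009
Total = 0.60882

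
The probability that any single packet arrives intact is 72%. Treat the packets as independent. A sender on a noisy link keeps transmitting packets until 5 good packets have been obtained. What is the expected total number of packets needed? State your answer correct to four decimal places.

Y = total packets until the fifth success; negative binomial with r=5, p=0.72.
E[Y] = r / p = 5 / 0.72 = 6.944444

6.9444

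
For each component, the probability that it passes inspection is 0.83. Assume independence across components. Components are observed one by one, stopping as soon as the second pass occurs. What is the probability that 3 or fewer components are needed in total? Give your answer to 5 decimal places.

Finishing within 3 components ⇔ at least 2 successes in the first 3. With X ~ Binomial(3, 0.83), P(Y ≤ 3) = 1 − P(X ≤ 1).
  k=0: C(3,0)·0.83^0·0.17^3 = 0.0049130
  k=1: C(3,1)·0.83^1·0.17^2 = 0.0719610
1 − 0.0768740 = 0.9231260

0.92313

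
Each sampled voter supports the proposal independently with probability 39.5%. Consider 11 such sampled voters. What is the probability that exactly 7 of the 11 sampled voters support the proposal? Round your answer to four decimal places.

X ~ Binomial(n=11, p=0.395).
P(X=7) = C(11,7) · p^7 · (1−p)^4
= 330 · 0.0015003 · 0.13397 = 0.066331

0.0663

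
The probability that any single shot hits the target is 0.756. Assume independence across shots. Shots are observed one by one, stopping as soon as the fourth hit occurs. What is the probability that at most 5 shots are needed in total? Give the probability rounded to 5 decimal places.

Finishing within 5 shots ⇔ at least 4 successes in the first 5. With X ~ Binomial(5, 0.756), P(Y ≤ 5) = 1 − P(X ≤ 3).
  k=0: C(5,0)·0.756^0·0.244^5 = 0.0008649
  k=1: C(5,1)·0.756^1·0.244^4 = 0.0133983
  k=2: C(5,2)·0.756^2·0.244^3 = 0.0830258
  k=3: C(5,3)·0.756^3·0.244^2 = 0.2572439
1 − 0.3545329 = 0.6454671

0.64547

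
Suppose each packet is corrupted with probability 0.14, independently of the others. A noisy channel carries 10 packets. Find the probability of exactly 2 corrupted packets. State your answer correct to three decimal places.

0.264

X ~ Binomial(n=10, p=0.14).
P(X=2) = C(10,2) · p^2 · (1−p)^8
= 45 · 0.0196 · 0.29922 = 0.26391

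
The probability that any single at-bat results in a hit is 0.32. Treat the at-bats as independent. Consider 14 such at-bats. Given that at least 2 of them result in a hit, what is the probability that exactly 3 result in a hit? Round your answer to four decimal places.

0.1775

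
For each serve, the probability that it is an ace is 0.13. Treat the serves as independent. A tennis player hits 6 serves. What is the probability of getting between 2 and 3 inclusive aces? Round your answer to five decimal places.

0.17416

X ~ Binomial(6, 0.13); P(2 ≤ X ≤ 3) = Σ C(6,k) p^k (1−p)^(6−k) over k:
  k=2: C(6,2)·0.13^2·0.87^4 = 0.1452295
  k=3: C(6,3)·0.13^3·0.87^3 = 0.0289346
Total = 0.1741642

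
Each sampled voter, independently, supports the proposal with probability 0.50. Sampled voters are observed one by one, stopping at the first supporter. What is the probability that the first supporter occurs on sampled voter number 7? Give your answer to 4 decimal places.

Geometric (trials to first success), p = 0.50.
P(Y = 7) = (1−p)^6 · p = 0.015625 · 0.50 = 0.007812

0.0078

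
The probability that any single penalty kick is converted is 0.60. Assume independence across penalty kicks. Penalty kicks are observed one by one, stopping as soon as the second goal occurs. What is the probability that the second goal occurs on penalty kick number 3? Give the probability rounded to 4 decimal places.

Y = trial on which the second success occurs; negative binomial, r=2, p=0.60.
P(Y=3) = C(2,1) · p^2 · (1−p)^1
= 2 · 0.36 · 0.4 = 0.288000

0.2880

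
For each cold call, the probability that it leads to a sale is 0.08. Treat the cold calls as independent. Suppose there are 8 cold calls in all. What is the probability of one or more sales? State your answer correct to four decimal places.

P(at least one) = 1 − P(none) = 1 − (1 − 0.08)^8
= 1 − 0.513219 = 0.486781

0.4868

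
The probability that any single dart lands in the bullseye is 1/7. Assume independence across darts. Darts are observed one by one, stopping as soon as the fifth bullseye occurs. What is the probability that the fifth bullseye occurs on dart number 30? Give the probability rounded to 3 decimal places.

Y = trial on which the fifth success occurs; negative binomial, r=5, p=0.142857.
P(Y=30) = C(29,4) · p^5 · (1−p)^25
= 23751 · 5.9499e-05 · 0.0212 = 0.02996

0.030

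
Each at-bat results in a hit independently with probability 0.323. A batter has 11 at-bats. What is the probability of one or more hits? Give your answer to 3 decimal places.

P(at least one) = 1 − P(none) = 1 − (1 − 0.323)^11
= 1 − 0.01369 = 0.98631

0.986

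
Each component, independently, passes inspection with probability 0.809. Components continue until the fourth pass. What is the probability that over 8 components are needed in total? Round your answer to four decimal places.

0.0085

Needing more than 8 components ⇔ fewer than 4 successes in the first 8. With X ~ Binomial(8, 0.809), P(Y > 8) = P(X ≤ 3).
  k=0: C(8,0)·0.809^0·0.191^8 = 0.000002
  k=1: C(8,1)·0.809^1·0.191^7 = 0.000060
  k=2: C(8,2)·0.809^2·0.191^6 = 0.000890
  k=3: C(8,3)·0.809^3·0.191^5 = 0.007537
P(X ≤ 3) = 0.008489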